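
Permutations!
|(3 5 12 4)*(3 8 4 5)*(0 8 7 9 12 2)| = |(0 8 4 7 9 12 5 2)| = 8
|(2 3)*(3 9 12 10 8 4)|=7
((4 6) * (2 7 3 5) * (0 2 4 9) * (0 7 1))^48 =((0 2 1)(3 5 4 6 9 7))^48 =(9)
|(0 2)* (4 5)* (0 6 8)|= 4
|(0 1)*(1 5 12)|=|(0 5 12 1)|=4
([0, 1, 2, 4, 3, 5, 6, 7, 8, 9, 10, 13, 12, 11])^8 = (13)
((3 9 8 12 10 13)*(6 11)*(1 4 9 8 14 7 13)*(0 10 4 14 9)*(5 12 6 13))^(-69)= (0 14 12 10 7 4 1 5)(3 8 6 11 13)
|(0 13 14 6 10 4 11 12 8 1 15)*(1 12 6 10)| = |(0 13 14 10 4 11 6 1 15)(8 12)| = 18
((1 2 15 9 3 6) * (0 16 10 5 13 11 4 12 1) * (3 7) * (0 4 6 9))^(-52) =((0 16 10 5 13 11 6 4 12 1 2 15)(3 9 7))^(-52) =(0 12 13)(1 11 16)(2 6 10)(3 7 9)(4 5 15)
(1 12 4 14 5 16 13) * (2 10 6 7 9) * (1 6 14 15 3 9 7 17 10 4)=(1 12)(2 4 15 3 9)(5 16 13 6 17 10 14)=[0, 12, 4, 9, 15, 16, 17, 7, 8, 2, 14, 11, 1, 6, 5, 3, 13, 10]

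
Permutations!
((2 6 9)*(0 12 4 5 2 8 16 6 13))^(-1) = (0 13 2 5 4 12)(6 16 8 9)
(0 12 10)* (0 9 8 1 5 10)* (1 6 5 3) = (0 12)(1 3)(5 10 9 8 6) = [12, 3, 2, 1, 4, 10, 5, 7, 6, 8, 9, 11, 0]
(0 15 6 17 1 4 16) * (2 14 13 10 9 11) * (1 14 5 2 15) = (0 1 4 16)(2 5)(6 17 14 13 10 9 11 15) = [1, 4, 5, 3, 16, 2, 17, 7, 8, 11, 9, 15, 12, 10, 13, 6, 0, 14]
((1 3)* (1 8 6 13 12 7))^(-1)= (1 7 12 13 6 8 3)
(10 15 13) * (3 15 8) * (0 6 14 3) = [6, 1, 2, 15, 4, 5, 14, 7, 0, 9, 8, 11, 12, 10, 3, 13] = (0 6 14 3 15 13 10 8)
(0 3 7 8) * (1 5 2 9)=(0 3 7 8)(1 5 2 9)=[3, 5, 9, 7, 4, 2, 6, 8, 0, 1]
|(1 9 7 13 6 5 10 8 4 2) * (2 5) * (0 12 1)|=8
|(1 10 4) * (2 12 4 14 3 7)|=8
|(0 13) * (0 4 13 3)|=2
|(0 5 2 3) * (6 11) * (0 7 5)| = 4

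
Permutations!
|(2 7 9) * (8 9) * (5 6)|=|(2 7 8 9)(5 6)|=4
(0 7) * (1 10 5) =(0 7)(1 10 5) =[7, 10, 2, 3, 4, 1, 6, 0, 8, 9, 5]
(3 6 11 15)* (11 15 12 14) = (3 6 15)(11 12 14) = [0, 1, 2, 6, 4, 5, 15, 7, 8, 9, 10, 12, 14, 13, 11, 3]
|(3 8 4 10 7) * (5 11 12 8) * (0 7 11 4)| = |(0 7 3 5 4 10 11 12 8)| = 9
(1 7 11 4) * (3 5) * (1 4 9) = (1 7 11 9)(3 5) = [0, 7, 2, 5, 4, 3, 6, 11, 8, 1, 10, 9]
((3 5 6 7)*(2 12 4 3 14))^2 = ((2 12 4 3 5 6 7 14))^2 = (2 4 5 7)(3 6 14 12)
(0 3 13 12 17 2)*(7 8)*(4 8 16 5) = (0 3 13 12 17 2)(4 8 7 16 5) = [3, 1, 0, 13, 8, 4, 6, 16, 7, 9, 10, 11, 17, 12, 14, 15, 5, 2]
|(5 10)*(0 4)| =2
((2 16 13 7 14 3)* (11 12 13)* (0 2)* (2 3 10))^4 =((0 3)(2 16 11 12 13 7 14 10))^4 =(2 13)(7 16)(10 12)(11 14)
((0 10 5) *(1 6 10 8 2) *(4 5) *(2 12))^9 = (12)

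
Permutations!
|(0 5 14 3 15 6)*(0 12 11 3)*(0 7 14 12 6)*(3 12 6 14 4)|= |(0 5 6 14 7 4 3 15)(11 12)|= 8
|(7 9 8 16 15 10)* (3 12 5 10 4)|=|(3 12 5 10 7 9 8 16 15 4)|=10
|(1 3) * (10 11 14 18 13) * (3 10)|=7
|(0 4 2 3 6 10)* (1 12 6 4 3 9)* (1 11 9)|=|(0 3 4 2 1 12 6 10)(9 11)|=8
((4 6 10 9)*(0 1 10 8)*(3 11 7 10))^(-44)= (0 9 3 6 7)(1 4 11 8 10)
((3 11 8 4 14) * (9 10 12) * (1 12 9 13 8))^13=(1 14 13 11 4 12 3 8)(9 10)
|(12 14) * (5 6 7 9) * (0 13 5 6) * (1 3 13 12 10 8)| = 9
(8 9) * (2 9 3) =[0, 1, 9, 2, 4, 5, 6, 7, 3, 8] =(2 9 8 3)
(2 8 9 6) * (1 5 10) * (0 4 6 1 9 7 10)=[4, 5, 8, 3, 6, 0, 2, 10, 7, 1, 9]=(0 4 6 2 8 7 10 9 1 5)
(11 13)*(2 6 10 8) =(2 6 10 8)(11 13) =[0, 1, 6, 3, 4, 5, 10, 7, 2, 9, 8, 13, 12, 11]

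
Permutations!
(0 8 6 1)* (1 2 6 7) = (0 8 7 1)(2 6) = [8, 0, 6, 3, 4, 5, 2, 1, 7]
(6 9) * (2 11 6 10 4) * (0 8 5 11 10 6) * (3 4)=(0 8 5 11)(2 10 3 4)(6 9)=[8, 1, 10, 4, 2, 11, 9, 7, 5, 6, 3, 0]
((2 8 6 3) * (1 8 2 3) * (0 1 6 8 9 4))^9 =(0 1 9 4)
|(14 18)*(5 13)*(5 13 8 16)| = |(5 8 16)(14 18)| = 6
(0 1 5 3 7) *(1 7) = [7, 5, 2, 1, 4, 3, 6, 0] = (0 7)(1 5 3)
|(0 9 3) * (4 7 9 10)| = |(0 10 4 7 9 3)| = 6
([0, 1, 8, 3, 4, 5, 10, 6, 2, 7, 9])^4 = [0, 1, 2, 3, 4, 5, 6, 7, 8, 9, 10]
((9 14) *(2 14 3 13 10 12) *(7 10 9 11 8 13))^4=((2 14 11 8 13 9 3 7 10 12))^4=(2 13 10 11 3)(7 14 9 12 8)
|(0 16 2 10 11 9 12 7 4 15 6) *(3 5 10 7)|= |(0 16 2 7 4 15 6)(3 5 10 11 9 12)|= 42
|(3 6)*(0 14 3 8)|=|(0 14 3 6 8)|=5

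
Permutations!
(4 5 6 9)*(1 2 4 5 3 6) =(1 2 4 3 6 9 5) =[0, 2, 4, 6, 3, 1, 9, 7, 8, 5]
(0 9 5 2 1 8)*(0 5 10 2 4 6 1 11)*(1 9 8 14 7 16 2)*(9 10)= (0 8 5 4 6 10 1 14 7 16 2 11)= [8, 14, 11, 3, 6, 4, 10, 16, 5, 9, 1, 0, 12, 13, 7, 15, 2]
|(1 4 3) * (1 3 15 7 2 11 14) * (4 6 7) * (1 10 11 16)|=|(1 6 7 2 16)(4 15)(10 11 14)|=30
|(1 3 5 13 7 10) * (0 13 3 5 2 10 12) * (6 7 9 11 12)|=10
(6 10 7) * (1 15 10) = (1 15 10 7 6) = [0, 15, 2, 3, 4, 5, 1, 6, 8, 9, 7, 11, 12, 13, 14, 10]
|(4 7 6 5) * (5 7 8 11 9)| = |(4 8 11 9 5)(6 7)| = 10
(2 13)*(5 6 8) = (2 13)(5 6 8) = [0, 1, 13, 3, 4, 6, 8, 7, 5, 9, 10, 11, 12, 2]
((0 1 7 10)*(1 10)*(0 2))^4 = ((0 10 2)(1 7))^4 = (0 10 2)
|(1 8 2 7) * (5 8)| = 5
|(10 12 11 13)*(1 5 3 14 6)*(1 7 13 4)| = 11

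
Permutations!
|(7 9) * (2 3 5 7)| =5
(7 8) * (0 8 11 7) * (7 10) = (0 8)(7 11 10) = [8, 1, 2, 3, 4, 5, 6, 11, 0, 9, 7, 10]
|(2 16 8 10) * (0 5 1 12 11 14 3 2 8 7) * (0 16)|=|(0 5 1 12 11 14 3 2)(7 16)(8 10)|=8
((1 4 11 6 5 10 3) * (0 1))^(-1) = ((0 1 4 11 6 5 10 3))^(-1) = (0 3 10 5 6 11 4 1)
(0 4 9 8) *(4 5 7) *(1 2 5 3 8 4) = [3, 2, 5, 8, 9, 7, 6, 1, 0, 4] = (0 3 8)(1 2 5 7)(4 9)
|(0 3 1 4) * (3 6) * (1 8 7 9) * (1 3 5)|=20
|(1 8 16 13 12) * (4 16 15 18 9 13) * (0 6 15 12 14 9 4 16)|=15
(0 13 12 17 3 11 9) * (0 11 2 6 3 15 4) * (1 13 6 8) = [6, 13, 8, 2, 0, 5, 3, 7, 1, 11, 10, 9, 17, 12, 14, 4, 16, 15] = (0 6 3 2 8 1 13 12 17 15 4)(9 11)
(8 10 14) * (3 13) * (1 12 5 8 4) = [0, 12, 2, 13, 1, 8, 6, 7, 10, 9, 14, 11, 5, 3, 4] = (1 12 5 8 10 14 4)(3 13)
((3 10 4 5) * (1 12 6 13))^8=(13)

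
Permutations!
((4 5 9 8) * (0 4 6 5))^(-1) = ((0 4)(5 9 8 6))^(-1) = (0 4)(5 6 8 9)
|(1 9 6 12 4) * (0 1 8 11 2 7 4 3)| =30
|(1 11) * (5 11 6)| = 4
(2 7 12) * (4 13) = (2 7 12)(4 13) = [0, 1, 7, 3, 13, 5, 6, 12, 8, 9, 10, 11, 2, 4]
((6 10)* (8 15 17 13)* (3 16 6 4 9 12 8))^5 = ((3 16 6 10 4 9 12 8 15 17 13))^5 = (3 9 13 4 17 10 15 6 8 16 12)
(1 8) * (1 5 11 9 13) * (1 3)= (1 8 5 11 9 13 3)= [0, 8, 2, 1, 4, 11, 6, 7, 5, 13, 10, 9, 12, 3]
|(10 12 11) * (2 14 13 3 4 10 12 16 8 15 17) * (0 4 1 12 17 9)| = |(0 4 10 16 8 15 9)(1 12 11 17 2 14 13 3)| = 56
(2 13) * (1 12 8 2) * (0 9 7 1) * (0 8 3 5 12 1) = (0 9 7)(2 13 8)(3 5 12) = [9, 1, 13, 5, 4, 12, 6, 0, 2, 7, 10, 11, 3, 8]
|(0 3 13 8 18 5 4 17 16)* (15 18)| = |(0 3 13 8 15 18 5 4 17 16)| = 10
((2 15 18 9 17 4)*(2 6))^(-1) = (2 6 4 17 9 18 15)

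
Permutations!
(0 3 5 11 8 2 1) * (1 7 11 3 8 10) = [8, 0, 7, 5, 4, 3, 6, 11, 2, 9, 1, 10] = (0 8 2 7 11 10 1)(3 5)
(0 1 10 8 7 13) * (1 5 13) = [5, 10, 2, 3, 4, 13, 6, 1, 7, 9, 8, 11, 12, 0] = (0 5 13)(1 10 8 7)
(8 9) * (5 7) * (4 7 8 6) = [0, 1, 2, 3, 7, 8, 4, 5, 9, 6] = (4 7 5 8 9 6)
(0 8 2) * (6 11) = (0 8 2)(6 11) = [8, 1, 0, 3, 4, 5, 11, 7, 2, 9, 10, 6]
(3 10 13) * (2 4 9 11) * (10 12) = (2 4 9 11)(3 12 10 13) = [0, 1, 4, 12, 9, 5, 6, 7, 8, 11, 13, 2, 10, 3]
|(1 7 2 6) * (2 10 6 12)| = |(1 7 10 6)(2 12)| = 4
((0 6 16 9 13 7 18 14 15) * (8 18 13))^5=((0 6 16 9 8 18 14 15)(7 13))^5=(0 18 16 15 8 6 14 9)(7 13)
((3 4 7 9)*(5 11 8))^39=(11)(3 9 7 4)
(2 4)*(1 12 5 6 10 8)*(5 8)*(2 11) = (1 12 8)(2 4 11)(5 6 10) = [0, 12, 4, 3, 11, 6, 10, 7, 1, 9, 5, 2, 8]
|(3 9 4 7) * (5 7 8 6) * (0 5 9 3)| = |(0 5 7)(4 8 6 9)| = 12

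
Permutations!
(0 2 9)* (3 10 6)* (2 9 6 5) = (0 9)(2 6 3 10 5) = [9, 1, 6, 10, 4, 2, 3, 7, 8, 0, 5]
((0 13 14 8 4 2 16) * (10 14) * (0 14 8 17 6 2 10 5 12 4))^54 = (0 10 12 13 8 4 5)(2 6 17 14 16)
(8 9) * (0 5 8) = (0 5 8 9) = [5, 1, 2, 3, 4, 8, 6, 7, 9, 0]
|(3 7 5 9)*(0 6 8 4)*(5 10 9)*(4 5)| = 20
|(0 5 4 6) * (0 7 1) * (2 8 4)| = 8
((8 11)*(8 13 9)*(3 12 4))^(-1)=(3 4 12)(8 9 13 11)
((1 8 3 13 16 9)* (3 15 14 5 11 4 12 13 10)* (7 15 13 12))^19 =(1 9 16 13 8)(3 10)(4 7 15 14 5 11)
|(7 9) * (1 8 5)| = 6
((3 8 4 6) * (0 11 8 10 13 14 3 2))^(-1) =(0 2 6 4 8 11)(3 14 13 10)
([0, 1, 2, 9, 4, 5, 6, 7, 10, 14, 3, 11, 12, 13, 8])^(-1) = (3 10 8 14 9)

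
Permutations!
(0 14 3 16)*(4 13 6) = [14, 1, 2, 16, 13, 5, 4, 7, 8, 9, 10, 11, 12, 6, 3, 15, 0] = (0 14 3 16)(4 13 6)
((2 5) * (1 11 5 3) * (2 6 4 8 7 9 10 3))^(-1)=((1 11 5 6 4 8 7 9 10 3))^(-1)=(1 3 10 9 7 8 4 6 5 11)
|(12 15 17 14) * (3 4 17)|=|(3 4 17 14 12 15)|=6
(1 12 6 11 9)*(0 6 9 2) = (0 6 11 2)(1 12 9) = [6, 12, 0, 3, 4, 5, 11, 7, 8, 1, 10, 2, 9]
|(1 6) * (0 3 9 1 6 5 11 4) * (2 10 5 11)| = |(0 3 9 1 11 4)(2 10 5)| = 6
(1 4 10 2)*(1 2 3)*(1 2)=(1 4 10 3 2)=[0, 4, 1, 2, 10, 5, 6, 7, 8, 9, 3]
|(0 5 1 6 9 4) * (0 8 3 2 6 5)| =|(1 5)(2 6 9 4 8 3)| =6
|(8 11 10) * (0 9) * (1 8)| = |(0 9)(1 8 11 10)| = 4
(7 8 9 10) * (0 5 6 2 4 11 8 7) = (0 5 6 2 4 11 8 9 10) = [5, 1, 4, 3, 11, 6, 2, 7, 9, 10, 0, 8]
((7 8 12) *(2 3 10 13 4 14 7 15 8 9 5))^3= (15)(2 13 7)(3 4 9)(5 10 14)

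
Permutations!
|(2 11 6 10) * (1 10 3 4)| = 7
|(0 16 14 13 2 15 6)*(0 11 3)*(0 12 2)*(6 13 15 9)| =|(0 16 14 15 13)(2 9 6 11 3 12)| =30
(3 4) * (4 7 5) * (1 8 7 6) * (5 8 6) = (1 6)(3 5 4)(7 8) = [0, 6, 2, 5, 3, 4, 1, 8, 7]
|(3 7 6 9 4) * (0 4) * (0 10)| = 7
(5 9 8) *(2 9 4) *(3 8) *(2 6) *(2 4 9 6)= (2 6 4)(3 8 5 9)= [0, 1, 6, 8, 2, 9, 4, 7, 5, 3]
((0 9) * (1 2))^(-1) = ((0 9)(1 2))^(-1) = (0 9)(1 2)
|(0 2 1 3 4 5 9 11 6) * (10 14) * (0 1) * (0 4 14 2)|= 10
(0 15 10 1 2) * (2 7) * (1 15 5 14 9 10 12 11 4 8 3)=(0 5 14 9 10 15 12 11 4 8 3 1 7 2)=[5, 7, 0, 1, 8, 14, 6, 2, 3, 10, 15, 4, 11, 13, 9, 12]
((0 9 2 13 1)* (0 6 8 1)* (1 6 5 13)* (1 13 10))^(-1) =((0 9 2 13)(1 5 10)(6 8))^(-1) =(0 13 2 9)(1 10 5)(6 8)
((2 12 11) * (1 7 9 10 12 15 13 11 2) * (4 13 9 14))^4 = (1 13 14)(2 12 10 9 15)(4 7 11)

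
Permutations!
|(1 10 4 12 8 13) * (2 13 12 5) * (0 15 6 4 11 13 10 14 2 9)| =6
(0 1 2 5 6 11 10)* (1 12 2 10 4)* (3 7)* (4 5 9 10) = (0 12 2 9 10)(1 4)(3 7)(5 6 11) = [12, 4, 9, 7, 1, 6, 11, 3, 8, 10, 0, 5, 2]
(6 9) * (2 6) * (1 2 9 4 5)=(9)(1 2 6 4 5)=[0, 2, 6, 3, 5, 1, 4, 7, 8, 9]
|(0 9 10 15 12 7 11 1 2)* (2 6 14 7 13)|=|(0 9 10 15 12 13 2)(1 6 14 7 11)|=35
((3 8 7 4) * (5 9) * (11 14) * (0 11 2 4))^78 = (0 8 4 14)(2 11 7 3)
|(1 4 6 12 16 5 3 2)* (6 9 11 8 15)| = |(1 4 9 11 8 15 6 12 16 5 3 2)| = 12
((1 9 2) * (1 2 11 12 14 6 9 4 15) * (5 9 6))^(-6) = (15)(5 14 12 11 9)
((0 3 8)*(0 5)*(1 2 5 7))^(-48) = ((0 3 8 7 1 2 5))^(-48) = (0 3 8 7 1 2 5)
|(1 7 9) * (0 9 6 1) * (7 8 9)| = 6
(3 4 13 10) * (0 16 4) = (0 16 4 13 10 3) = [16, 1, 2, 0, 13, 5, 6, 7, 8, 9, 3, 11, 12, 10, 14, 15, 4]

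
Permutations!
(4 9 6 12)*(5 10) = (4 9 6 12)(5 10) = [0, 1, 2, 3, 9, 10, 12, 7, 8, 6, 5, 11, 4]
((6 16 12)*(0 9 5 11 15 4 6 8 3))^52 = (0 12 4 5 3 16 15 9 8 6 11)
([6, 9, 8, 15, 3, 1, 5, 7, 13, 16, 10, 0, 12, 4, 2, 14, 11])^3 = (0 1 11 5 16 6 9)(2 4 14 13 15 8 3)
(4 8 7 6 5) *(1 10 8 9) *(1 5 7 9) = (1 10 8 9 5 4)(6 7) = [0, 10, 2, 3, 1, 4, 7, 6, 9, 5, 8]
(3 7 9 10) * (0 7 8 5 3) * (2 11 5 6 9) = (0 7 2 11 5 3 8 6 9 10) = [7, 1, 11, 8, 4, 3, 9, 2, 6, 10, 0, 5]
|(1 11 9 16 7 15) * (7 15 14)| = |(1 11 9 16 15)(7 14)| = 10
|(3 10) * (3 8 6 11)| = |(3 10 8 6 11)| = 5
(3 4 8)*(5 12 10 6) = (3 4 8)(5 12 10 6) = [0, 1, 2, 4, 8, 12, 5, 7, 3, 9, 6, 11, 10]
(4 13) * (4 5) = (4 13 5) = [0, 1, 2, 3, 13, 4, 6, 7, 8, 9, 10, 11, 12, 5]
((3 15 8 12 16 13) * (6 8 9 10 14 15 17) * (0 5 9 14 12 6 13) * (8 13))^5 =(17)(0 16 12 10 9 5)(14 15)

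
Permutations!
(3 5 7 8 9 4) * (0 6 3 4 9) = (9)(0 6 3 5 7 8) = [6, 1, 2, 5, 4, 7, 3, 8, 0, 9]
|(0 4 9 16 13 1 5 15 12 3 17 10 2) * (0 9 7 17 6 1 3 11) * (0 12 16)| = |(0 4 7 17 10 2 9)(1 5 15 16 13 3 6)(11 12)| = 14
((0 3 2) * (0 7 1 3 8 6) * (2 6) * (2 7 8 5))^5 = ((0 5 2 8 7 1 3 6))^5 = (0 1 2 6 7 5 3 8)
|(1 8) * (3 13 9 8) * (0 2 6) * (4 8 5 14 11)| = 9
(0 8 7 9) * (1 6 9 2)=(0 8 7 2 1 6 9)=[8, 6, 1, 3, 4, 5, 9, 2, 7, 0]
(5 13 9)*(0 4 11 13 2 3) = (0 4 11 13 9 5 2 3) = [4, 1, 3, 0, 11, 2, 6, 7, 8, 5, 10, 13, 12, 9]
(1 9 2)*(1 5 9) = (2 5 9) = [0, 1, 5, 3, 4, 9, 6, 7, 8, 2]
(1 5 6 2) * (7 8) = (1 5 6 2)(7 8) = [0, 5, 1, 3, 4, 6, 2, 8, 7]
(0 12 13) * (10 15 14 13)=(0 12 10 15 14 13)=[12, 1, 2, 3, 4, 5, 6, 7, 8, 9, 15, 11, 10, 0, 13, 14]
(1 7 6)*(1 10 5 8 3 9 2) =[0, 7, 1, 9, 4, 8, 10, 6, 3, 2, 5] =(1 7 6 10 5 8 3 9 2)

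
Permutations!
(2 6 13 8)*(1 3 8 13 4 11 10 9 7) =[0, 3, 6, 8, 11, 5, 4, 1, 2, 7, 9, 10, 12, 13] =(13)(1 3 8 2 6 4 11 10 9 7)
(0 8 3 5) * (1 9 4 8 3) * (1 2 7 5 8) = (0 3 8 2 7 5)(1 9 4) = [3, 9, 7, 8, 1, 0, 6, 5, 2, 4]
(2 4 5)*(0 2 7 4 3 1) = [2, 0, 3, 1, 5, 7, 6, 4] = (0 2 3 1)(4 5 7)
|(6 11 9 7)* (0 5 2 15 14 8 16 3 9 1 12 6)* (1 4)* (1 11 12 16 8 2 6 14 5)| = 6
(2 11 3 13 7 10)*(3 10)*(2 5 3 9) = [0, 1, 11, 13, 4, 3, 6, 9, 8, 2, 5, 10, 12, 7] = (2 11 10 5 3 13 7 9)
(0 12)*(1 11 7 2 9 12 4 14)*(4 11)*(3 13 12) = [11, 4, 9, 13, 14, 5, 6, 2, 8, 3, 10, 7, 0, 12, 1] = (0 11 7 2 9 3 13 12)(1 4 14)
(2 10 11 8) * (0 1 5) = (0 1 5)(2 10 11 8) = [1, 5, 10, 3, 4, 0, 6, 7, 2, 9, 11, 8]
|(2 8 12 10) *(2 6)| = |(2 8 12 10 6)| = 5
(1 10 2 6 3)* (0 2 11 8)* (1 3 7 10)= (0 2 6 7 10 11 8)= [2, 1, 6, 3, 4, 5, 7, 10, 0, 9, 11, 8]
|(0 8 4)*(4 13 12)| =|(0 8 13 12 4)| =5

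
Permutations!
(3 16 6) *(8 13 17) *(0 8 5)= (0 8 13 17 5)(3 16 6)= [8, 1, 2, 16, 4, 0, 3, 7, 13, 9, 10, 11, 12, 17, 14, 15, 6, 5]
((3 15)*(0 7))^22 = (15)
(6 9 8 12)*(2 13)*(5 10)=(2 13)(5 10)(6 9 8 12)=[0, 1, 13, 3, 4, 10, 9, 7, 12, 8, 5, 11, 6, 2]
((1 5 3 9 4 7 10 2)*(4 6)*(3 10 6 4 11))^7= (1 2 10 5)(3 9 4 7 6 11)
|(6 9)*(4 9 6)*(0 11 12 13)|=|(0 11 12 13)(4 9)|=4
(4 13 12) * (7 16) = (4 13 12)(7 16) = [0, 1, 2, 3, 13, 5, 6, 16, 8, 9, 10, 11, 4, 12, 14, 15, 7]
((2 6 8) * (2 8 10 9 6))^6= (10)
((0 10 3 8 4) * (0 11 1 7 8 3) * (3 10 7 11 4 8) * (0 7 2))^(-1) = (0 2)(1 11)(3 7 10)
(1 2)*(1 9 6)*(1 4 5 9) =[0, 2, 1, 3, 5, 9, 4, 7, 8, 6] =(1 2)(4 5 9 6)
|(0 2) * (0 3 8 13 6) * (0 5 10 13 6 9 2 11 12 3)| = 11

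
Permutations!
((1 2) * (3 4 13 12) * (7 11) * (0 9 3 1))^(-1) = (0 2 1 12 13 4 3 9)(7 11)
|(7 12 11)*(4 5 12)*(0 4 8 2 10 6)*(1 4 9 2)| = |(0 9 2 10 6)(1 4 5 12 11 7 8)| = 35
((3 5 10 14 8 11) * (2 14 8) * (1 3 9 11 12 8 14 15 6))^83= (1 10 15 3 14 6 5 2)(8 12)(9 11)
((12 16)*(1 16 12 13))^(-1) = (1 13 16)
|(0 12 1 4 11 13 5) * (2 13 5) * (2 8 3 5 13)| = 9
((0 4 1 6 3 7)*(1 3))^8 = ((0 4 3 7)(1 6))^8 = (7)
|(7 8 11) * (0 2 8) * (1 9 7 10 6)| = 9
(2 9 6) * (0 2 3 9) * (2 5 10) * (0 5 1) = (0 1)(2 5 10)(3 9 6) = [1, 0, 5, 9, 4, 10, 3, 7, 8, 6, 2]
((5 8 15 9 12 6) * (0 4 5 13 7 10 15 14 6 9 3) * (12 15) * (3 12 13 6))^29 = ((0 4 5 8 14 3)(7 10 13)(9 15 12))^29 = (0 3 14 8 5 4)(7 13 10)(9 12 15)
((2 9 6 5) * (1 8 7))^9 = (2 9 6 5) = ((1 8 7)(2 9 6 5))^9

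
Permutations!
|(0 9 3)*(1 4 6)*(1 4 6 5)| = |(0 9 3)(1 6 4 5)| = 12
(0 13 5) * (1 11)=(0 13 5)(1 11)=[13, 11, 2, 3, 4, 0, 6, 7, 8, 9, 10, 1, 12, 5]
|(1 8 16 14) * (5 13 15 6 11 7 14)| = |(1 8 16 5 13 15 6 11 7 14)| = 10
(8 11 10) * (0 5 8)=(0 5 8 11 10)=[5, 1, 2, 3, 4, 8, 6, 7, 11, 9, 0, 10]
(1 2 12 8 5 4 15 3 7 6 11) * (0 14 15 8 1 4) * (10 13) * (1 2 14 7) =(0 7 6 11 4 8 5)(1 14 15 3)(2 12)(10 13) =[7, 14, 12, 1, 8, 0, 11, 6, 5, 9, 13, 4, 2, 10, 15, 3]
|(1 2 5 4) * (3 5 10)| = |(1 2 10 3 5 4)| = 6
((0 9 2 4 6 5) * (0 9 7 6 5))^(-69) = ((0 7 6)(2 4 5 9))^(-69) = (2 9 5 4)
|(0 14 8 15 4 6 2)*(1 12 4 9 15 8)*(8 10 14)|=|(0 8 10 14 1 12 4 6 2)(9 15)|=18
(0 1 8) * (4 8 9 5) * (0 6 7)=(0 1 9 5 4 8 6 7)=[1, 9, 2, 3, 8, 4, 7, 0, 6, 5]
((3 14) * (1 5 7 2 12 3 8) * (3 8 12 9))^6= (1 14 2)(3 7 8)(5 12 9)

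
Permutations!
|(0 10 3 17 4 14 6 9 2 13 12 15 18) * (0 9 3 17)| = 42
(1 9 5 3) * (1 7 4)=(1 9 5 3 7 4)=[0, 9, 2, 7, 1, 3, 6, 4, 8, 5]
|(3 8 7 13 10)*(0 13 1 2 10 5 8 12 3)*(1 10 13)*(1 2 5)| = 8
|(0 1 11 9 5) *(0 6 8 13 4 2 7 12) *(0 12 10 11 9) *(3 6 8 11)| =|(0 1 9 5 8 13 4 2 7 10 3 6 11)| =13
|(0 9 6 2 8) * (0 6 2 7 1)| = 7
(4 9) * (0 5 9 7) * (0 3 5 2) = (0 2)(3 5 9 4 7) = [2, 1, 0, 5, 7, 9, 6, 3, 8, 4]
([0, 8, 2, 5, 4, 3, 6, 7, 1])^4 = (8)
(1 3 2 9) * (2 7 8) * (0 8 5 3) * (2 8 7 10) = (0 7 5 3 10 2 9 1) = [7, 0, 9, 10, 4, 3, 6, 5, 8, 1, 2]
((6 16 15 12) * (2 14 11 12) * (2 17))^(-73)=(2 17 15 16 6 12 11 14)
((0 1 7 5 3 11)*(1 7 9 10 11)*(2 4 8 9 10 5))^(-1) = ((0 7 2 4 8 9 5 3 1 10 11))^(-1) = (0 11 10 1 3 5 9 8 4 2 7)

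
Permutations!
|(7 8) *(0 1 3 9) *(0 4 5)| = |(0 1 3 9 4 5)(7 8)| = 6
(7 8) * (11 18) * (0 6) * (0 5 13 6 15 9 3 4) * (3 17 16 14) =(0 15 9 17 16 14 3 4)(5 13 6)(7 8)(11 18) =[15, 1, 2, 4, 0, 13, 5, 8, 7, 17, 10, 18, 12, 6, 3, 9, 14, 16, 11]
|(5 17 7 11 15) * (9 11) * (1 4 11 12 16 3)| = |(1 4 11 15 5 17 7 9 12 16 3)| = 11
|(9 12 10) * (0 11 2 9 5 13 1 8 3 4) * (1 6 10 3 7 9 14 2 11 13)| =12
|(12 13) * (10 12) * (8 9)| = 6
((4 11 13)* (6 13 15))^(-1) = ((4 11 15 6 13))^(-1) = (4 13 6 15 11)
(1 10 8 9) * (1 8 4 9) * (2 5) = (1 10 4 9 8)(2 5) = [0, 10, 5, 3, 9, 2, 6, 7, 1, 8, 4]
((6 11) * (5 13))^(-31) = ((5 13)(6 11))^(-31) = (5 13)(6 11)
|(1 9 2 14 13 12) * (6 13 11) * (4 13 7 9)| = |(1 4 13 12)(2 14 11 6 7 9)| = 12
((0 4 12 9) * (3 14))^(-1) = (0 9 12 4)(3 14)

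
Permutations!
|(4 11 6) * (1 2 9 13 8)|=15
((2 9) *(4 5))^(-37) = (2 9)(4 5)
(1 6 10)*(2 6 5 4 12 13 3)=(1 5 4 12 13 3 2 6 10)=[0, 5, 6, 2, 12, 4, 10, 7, 8, 9, 1, 11, 13, 3]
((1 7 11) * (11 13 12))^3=(1 12 7 11 13)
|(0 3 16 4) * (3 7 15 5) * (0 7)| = 6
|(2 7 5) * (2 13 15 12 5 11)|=|(2 7 11)(5 13 15 12)|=12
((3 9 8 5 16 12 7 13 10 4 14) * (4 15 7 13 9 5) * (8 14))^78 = ((3 5 16 12 13 10 15 7 9 14)(4 8))^78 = (3 9 15 13 16)(5 14 7 10 12)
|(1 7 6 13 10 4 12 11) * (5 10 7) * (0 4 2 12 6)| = 30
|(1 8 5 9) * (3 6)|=|(1 8 5 9)(3 6)|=4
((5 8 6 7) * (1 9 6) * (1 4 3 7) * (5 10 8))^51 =(3 7 10 8 4)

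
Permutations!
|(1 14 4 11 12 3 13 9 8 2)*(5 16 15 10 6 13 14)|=|(1 5 16 15 10 6 13 9 8 2)(3 14 4 11 12)|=10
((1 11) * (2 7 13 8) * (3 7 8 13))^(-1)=(13)(1 11)(2 8)(3 7)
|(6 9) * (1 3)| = |(1 3)(6 9)| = 2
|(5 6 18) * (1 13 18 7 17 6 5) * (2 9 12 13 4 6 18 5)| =30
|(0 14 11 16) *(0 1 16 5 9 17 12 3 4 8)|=|(0 14 11 5 9 17 12 3 4 8)(1 16)|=10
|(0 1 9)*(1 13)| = 4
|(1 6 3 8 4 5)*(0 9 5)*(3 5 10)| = 6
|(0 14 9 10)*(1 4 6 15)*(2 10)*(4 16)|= 5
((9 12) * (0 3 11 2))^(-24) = (12)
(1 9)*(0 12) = [12, 9, 2, 3, 4, 5, 6, 7, 8, 1, 10, 11, 0] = (0 12)(1 9)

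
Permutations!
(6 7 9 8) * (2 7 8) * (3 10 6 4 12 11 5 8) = (2 7 9)(3 10 6)(4 12 11 5 8) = [0, 1, 7, 10, 12, 8, 3, 9, 4, 2, 6, 5, 11]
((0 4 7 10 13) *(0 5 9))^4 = ((0 4 7 10 13 5 9))^4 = (0 13 4 5 7 9 10)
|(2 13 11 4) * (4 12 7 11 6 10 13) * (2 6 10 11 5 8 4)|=14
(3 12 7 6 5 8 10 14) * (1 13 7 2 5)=[0, 13, 5, 12, 4, 8, 1, 6, 10, 9, 14, 11, 2, 7, 3]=(1 13 7 6)(2 5 8 10 14 3 12)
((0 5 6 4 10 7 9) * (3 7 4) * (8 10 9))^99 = ((0 5 6 3 7 8 10 4 9))^99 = (10)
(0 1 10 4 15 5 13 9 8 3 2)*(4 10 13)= (0 1 13 9 8 3 2)(4 15 5)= [1, 13, 0, 2, 15, 4, 6, 7, 3, 8, 10, 11, 12, 9, 14, 5]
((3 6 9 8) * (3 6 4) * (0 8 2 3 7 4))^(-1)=((0 8 6 9 2 3)(4 7))^(-1)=(0 3 2 9 6 8)(4 7)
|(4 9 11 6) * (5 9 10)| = |(4 10 5 9 11 6)| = 6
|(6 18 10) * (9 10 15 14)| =|(6 18 15 14 9 10)| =6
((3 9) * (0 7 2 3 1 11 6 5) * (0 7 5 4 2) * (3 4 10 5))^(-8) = ((0 3 9 1 11 6 10 5 7)(2 4))^(-8) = (0 3 9 1 11 6 10 5 7)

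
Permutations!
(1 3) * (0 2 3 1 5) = (0 2 3 5) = [2, 1, 3, 5, 4, 0]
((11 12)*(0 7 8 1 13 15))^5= ((0 7 8 1 13 15)(11 12))^5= (0 15 13 1 8 7)(11 12)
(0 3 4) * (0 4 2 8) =(0 3 2 8) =[3, 1, 8, 2, 4, 5, 6, 7, 0]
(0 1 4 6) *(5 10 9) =[1, 4, 2, 3, 6, 10, 0, 7, 8, 5, 9] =(0 1 4 6)(5 10 9)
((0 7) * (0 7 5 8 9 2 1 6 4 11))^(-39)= ((0 5 8 9 2 1 6 4 11))^(-39)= (0 6 9)(1 8 11)(2 5 4)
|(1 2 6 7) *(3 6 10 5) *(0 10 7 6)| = 12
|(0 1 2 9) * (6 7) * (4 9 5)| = |(0 1 2 5 4 9)(6 7)| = 6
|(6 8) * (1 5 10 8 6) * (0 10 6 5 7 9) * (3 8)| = 14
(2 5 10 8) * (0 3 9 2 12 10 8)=(0 3 9 2 5 8 12 10)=[3, 1, 5, 9, 4, 8, 6, 7, 12, 2, 0, 11, 10]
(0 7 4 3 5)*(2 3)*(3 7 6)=(0 6 3 5)(2 7 4)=[6, 1, 7, 5, 2, 0, 3, 4]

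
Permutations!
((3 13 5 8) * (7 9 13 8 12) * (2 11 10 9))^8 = ((2 11 10 9 13 5 12 7)(3 8))^8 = (13)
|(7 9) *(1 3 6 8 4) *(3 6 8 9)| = 7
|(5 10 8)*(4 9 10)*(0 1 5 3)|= |(0 1 5 4 9 10 8 3)|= 8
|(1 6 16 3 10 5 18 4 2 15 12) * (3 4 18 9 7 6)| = 12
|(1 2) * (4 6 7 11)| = 4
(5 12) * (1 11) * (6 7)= (1 11)(5 12)(6 7)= [0, 11, 2, 3, 4, 12, 7, 6, 8, 9, 10, 1, 5]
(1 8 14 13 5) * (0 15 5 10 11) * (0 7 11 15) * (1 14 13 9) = [0, 8, 2, 3, 4, 14, 6, 11, 13, 1, 15, 7, 12, 10, 9, 5] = (1 8 13 10 15 5 14 9)(7 11)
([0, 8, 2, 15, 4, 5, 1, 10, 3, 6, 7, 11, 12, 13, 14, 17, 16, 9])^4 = [0, 17, 2, 6, 4, 5, 15, 7, 9, 3, 10, 11, 12, 13, 14, 1, 16, 8]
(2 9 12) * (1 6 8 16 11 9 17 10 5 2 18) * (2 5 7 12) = (1 6 8 16 11 9 2 17 10 7 12 18) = [0, 6, 17, 3, 4, 5, 8, 12, 16, 2, 7, 9, 18, 13, 14, 15, 11, 10, 1]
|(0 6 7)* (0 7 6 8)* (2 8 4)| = 4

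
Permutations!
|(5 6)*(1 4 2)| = 6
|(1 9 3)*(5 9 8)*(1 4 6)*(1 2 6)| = 6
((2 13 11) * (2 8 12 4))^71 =((2 13 11 8 12 4))^71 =(2 4 12 8 11 13)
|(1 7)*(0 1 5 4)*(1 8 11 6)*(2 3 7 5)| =21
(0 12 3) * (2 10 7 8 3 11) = (0 12 11 2 10 7 8 3) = [12, 1, 10, 0, 4, 5, 6, 8, 3, 9, 7, 2, 11]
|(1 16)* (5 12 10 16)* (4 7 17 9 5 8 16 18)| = 24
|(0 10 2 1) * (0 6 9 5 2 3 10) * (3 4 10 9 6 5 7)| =|(1 5 2)(3 9 7)(4 10)| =6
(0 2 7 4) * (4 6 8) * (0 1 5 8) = [2, 5, 7, 3, 1, 8, 0, 6, 4] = (0 2 7 6)(1 5 8 4)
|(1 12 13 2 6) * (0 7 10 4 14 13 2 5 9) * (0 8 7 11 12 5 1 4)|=14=|(0 11 12 2 6 4 14 13 1 5 9 8 7 10)|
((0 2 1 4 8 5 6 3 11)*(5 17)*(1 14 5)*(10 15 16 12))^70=(1 8)(4 17)(10 16)(12 15)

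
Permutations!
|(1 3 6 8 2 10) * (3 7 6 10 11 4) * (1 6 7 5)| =|(1 5)(2 11 4 3 10 6 8)| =14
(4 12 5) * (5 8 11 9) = (4 12 8 11 9 5) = [0, 1, 2, 3, 12, 4, 6, 7, 11, 5, 10, 9, 8]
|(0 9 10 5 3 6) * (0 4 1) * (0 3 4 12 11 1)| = 5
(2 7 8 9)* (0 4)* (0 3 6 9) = (0 4 3 6 9 2 7 8) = [4, 1, 7, 6, 3, 5, 9, 8, 0, 2]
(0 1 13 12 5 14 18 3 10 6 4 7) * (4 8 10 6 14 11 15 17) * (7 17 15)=(0 1 13 12 5 11 7)(3 6 8 10 14 18)(4 17)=[1, 13, 2, 6, 17, 11, 8, 0, 10, 9, 14, 7, 5, 12, 18, 15, 16, 4, 3]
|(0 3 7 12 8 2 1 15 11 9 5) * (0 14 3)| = |(1 15 11 9 5 14 3 7 12 8 2)| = 11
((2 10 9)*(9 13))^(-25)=(2 9 13 10)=((2 10 13 9))^(-25)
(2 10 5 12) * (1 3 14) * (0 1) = (0 1 3 14)(2 10 5 12) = [1, 3, 10, 14, 4, 12, 6, 7, 8, 9, 5, 11, 2, 13, 0]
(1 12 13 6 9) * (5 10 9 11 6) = [0, 12, 2, 3, 4, 10, 11, 7, 8, 1, 9, 6, 13, 5] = (1 12 13 5 10 9)(6 11)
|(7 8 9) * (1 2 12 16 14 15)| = 6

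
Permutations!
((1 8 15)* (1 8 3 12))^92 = (15)(1 12 3)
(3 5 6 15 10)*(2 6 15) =(2 6)(3 5 15 10) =[0, 1, 6, 5, 4, 15, 2, 7, 8, 9, 3, 11, 12, 13, 14, 10]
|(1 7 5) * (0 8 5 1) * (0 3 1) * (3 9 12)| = |(0 8 5 9 12 3 1 7)| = 8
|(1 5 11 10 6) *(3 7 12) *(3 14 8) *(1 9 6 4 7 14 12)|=6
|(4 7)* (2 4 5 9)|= |(2 4 7 5 9)|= 5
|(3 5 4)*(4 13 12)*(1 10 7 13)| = 8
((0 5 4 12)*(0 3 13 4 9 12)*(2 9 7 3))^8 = (0 7 13)(2 12 9)(3 4 5)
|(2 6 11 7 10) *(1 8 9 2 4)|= |(1 8 9 2 6 11 7 10 4)|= 9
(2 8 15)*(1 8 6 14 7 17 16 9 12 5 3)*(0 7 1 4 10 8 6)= (0 7 17 16 9 12 5 3 4 10 8 15 2)(1 6 14)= [7, 6, 0, 4, 10, 3, 14, 17, 15, 12, 8, 11, 5, 13, 1, 2, 9, 16]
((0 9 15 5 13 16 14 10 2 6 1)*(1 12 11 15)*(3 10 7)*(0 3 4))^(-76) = ((0 9 1 3 10 2 6 12 11 15 5 13 16 14 7 4))^(-76) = (0 10 11 16)(1 6 5 7)(2 15 14 9)(3 12 13 4)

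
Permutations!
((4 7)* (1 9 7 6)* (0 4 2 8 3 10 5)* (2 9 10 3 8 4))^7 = (10)(7 9)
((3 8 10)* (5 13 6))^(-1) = (3 10 8)(5 6 13)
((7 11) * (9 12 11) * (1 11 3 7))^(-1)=((1 11)(3 7 9 12))^(-1)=(1 11)(3 12 9 7)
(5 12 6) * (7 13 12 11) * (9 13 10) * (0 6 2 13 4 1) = [6, 0, 13, 3, 1, 11, 5, 10, 8, 4, 9, 7, 2, 12] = (0 6 5 11 7 10 9 4 1)(2 13 12)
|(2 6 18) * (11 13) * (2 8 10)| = 10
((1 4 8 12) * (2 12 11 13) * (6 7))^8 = (1 4 8 11 13 2 12)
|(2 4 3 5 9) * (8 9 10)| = 7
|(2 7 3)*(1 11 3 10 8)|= |(1 11 3 2 7 10 8)|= 7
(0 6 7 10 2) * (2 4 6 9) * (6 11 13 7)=(0 9 2)(4 11 13 7 10)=[9, 1, 0, 3, 11, 5, 6, 10, 8, 2, 4, 13, 12, 7]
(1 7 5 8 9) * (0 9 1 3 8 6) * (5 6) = (0 9 3 8 1 7 6) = [9, 7, 2, 8, 4, 5, 0, 6, 1, 3]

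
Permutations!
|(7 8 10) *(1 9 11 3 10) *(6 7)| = |(1 9 11 3 10 6 7 8)| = 8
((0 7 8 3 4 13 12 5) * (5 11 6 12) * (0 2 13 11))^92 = ((0 7 8 3 4 11 6 12)(2 13 5))^92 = (0 4)(2 5 13)(3 12)(6 8)(7 11)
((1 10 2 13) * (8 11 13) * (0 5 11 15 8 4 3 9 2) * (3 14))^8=(15)(0 11 1)(2 3 4 9 14)(5 13 10)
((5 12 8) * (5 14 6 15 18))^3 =(5 14 18 8 15 12 6)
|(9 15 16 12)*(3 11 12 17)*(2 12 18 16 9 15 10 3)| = 10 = |(2 12 15 9 10 3 11 18 16 17)|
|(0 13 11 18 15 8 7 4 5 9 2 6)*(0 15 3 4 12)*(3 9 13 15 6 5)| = |(0 15 8 7 12)(2 5 13 11 18 9)(3 4)| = 30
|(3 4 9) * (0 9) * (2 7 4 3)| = 5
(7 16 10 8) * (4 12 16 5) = [0, 1, 2, 3, 12, 4, 6, 5, 7, 9, 8, 11, 16, 13, 14, 15, 10] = (4 12 16 10 8 7 5)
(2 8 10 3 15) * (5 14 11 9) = (2 8 10 3 15)(5 14 11 9) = [0, 1, 8, 15, 4, 14, 6, 7, 10, 5, 3, 9, 12, 13, 11, 2]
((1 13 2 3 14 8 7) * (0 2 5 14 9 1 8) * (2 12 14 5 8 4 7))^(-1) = ((0 12 14)(1 13 8 2 3 9)(4 7))^(-1) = (0 14 12)(1 9 3 2 8 13)(4 7)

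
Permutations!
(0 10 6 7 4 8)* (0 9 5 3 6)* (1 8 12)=(0 10)(1 8 9 5 3 6 7 4 12)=[10, 8, 2, 6, 12, 3, 7, 4, 9, 5, 0, 11, 1]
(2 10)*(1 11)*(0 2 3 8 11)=(0 2 10 3 8 11 1)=[2, 0, 10, 8, 4, 5, 6, 7, 11, 9, 3, 1]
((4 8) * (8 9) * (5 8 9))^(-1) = ((9)(4 5 8))^(-1) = (9)(4 8 5)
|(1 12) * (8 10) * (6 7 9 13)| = 4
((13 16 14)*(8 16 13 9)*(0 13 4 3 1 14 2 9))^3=(0 3)(1 13)(2 16 8 9)(4 14)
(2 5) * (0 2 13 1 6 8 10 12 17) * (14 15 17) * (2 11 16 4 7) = [11, 6, 5, 3, 7, 13, 8, 2, 10, 9, 12, 16, 14, 1, 15, 17, 4, 0] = (0 11 16 4 7 2 5 13 1 6 8 10 12 14 15 17)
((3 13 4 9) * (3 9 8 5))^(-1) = ((3 13 4 8 5))^(-1) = (3 5 8 4 13)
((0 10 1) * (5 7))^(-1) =(0 1 10)(5 7)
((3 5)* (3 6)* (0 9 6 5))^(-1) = (0 3 6 9)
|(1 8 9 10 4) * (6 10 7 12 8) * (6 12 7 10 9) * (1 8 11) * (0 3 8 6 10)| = |(0 3 8 10 4 6 9)(1 12 11)| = 21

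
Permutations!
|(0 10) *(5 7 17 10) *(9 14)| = 10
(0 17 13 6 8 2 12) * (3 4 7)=(0 17 13 6 8 2 12)(3 4 7)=[17, 1, 12, 4, 7, 5, 8, 3, 2, 9, 10, 11, 0, 6, 14, 15, 16, 13]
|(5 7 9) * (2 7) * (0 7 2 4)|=|(0 7 9 5 4)|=5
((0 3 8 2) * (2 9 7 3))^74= ((0 2)(3 8 9 7))^74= (3 9)(7 8)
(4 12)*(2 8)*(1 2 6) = [0, 2, 8, 3, 12, 5, 1, 7, 6, 9, 10, 11, 4] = (1 2 8 6)(4 12)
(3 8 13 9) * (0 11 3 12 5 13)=(0 11 3 8)(5 13 9 12)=[11, 1, 2, 8, 4, 13, 6, 7, 0, 12, 10, 3, 5, 9]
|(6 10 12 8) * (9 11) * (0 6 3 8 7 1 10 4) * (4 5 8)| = 12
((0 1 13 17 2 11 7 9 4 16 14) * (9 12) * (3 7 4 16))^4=(0 2 7 14 17 3 16 13 4 9 1 11 12)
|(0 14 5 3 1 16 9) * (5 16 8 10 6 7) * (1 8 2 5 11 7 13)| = 8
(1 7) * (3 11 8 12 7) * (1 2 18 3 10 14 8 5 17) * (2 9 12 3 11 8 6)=(1 10 14 6 2 18 11 5 17)(3 8)(7 9 12)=[0, 10, 18, 8, 4, 17, 2, 9, 3, 12, 14, 5, 7, 13, 6, 15, 16, 1, 11]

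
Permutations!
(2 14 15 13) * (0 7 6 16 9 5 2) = (0 7 6 16 9 5 2 14 15 13) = [7, 1, 14, 3, 4, 2, 16, 6, 8, 5, 10, 11, 12, 0, 15, 13, 9]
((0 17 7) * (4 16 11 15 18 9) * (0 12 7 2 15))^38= ((0 17 2 15 18 9 4 16 11)(7 12))^38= (0 2 18 4 11 17 15 9 16)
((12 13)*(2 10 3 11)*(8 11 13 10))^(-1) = ((2 8 11)(3 13 12 10))^(-1) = (2 11 8)(3 10 12 13)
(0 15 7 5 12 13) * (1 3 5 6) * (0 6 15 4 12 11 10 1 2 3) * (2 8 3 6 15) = [4, 0, 6, 5, 12, 11, 8, 2, 3, 9, 1, 10, 13, 15, 14, 7] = (0 4 12 13 15 7 2 6 8 3 5 11 10 1)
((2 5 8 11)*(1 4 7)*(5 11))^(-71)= ((1 4 7)(2 11)(5 8))^(-71)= (1 4 7)(2 11)(5 8)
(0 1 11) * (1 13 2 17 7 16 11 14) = (0 13 2 17 7 16 11)(1 14) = [13, 14, 17, 3, 4, 5, 6, 16, 8, 9, 10, 0, 12, 2, 1, 15, 11, 7]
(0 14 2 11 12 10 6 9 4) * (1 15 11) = (0 14 2 1 15 11 12 10 6 9 4) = [14, 15, 1, 3, 0, 5, 9, 7, 8, 4, 6, 12, 10, 13, 2, 11]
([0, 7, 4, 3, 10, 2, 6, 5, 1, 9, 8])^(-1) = (1 8 10 4 2 5 7)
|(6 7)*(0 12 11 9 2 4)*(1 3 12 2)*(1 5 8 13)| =24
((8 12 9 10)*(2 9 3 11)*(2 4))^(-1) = (2 4 11 3 12 8 10 9)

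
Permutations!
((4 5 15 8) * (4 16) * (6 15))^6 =(16)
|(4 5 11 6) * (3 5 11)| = 6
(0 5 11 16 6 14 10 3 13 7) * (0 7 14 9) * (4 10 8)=[5, 1, 2, 13, 10, 11, 9, 7, 4, 0, 3, 16, 12, 14, 8, 15, 6]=(0 5 11 16 6 9)(3 13 14 8 4 10)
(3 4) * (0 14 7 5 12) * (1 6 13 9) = (0 14 7 5 12)(1 6 13 9)(3 4) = [14, 6, 2, 4, 3, 12, 13, 5, 8, 1, 10, 11, 0, 9, 7]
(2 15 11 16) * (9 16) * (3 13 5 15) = [0, 1, 3, 13, 4, 15, 6, 7, 8, 16, 10, 9, 12, 5, 14, 11, 2] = (2 3 13 5 15 11 9 16)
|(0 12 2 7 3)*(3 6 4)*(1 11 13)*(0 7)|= |(0 12 2)(1 11 13)(3 7 6 4)|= 12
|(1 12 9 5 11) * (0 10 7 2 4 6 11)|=11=|(0 10 7 2 4 6 11 1 12 9 5)|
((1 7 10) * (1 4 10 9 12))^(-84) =(12) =((1 7 9 12)(4 10))^(-84)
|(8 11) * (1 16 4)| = |(1 16 4)(8 11)| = 6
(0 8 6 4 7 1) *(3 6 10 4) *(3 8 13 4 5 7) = (0 13 4 3 6 8 10 5 7 1) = [13, 0, 2, 6, 3, 7, 8, 1, 10, 9, 5, 11, 12, 4]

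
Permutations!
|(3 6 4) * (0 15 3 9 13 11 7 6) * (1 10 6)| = |(0 15 3)(1 10 6 4 9 13 11 7)| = 24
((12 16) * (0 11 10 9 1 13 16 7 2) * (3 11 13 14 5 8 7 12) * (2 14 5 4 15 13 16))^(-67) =((0 16 3 11 10 9 1 5 8 7 14 4 15 13 2))^(-67) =(0 8 16 7 3 14 11 4 10 15 9 13 1 2 5)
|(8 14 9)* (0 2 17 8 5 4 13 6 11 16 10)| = 13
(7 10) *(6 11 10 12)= [0, 1, 2, 3, 4, 5, 11, 12, 8, 9, 7, 10, 6]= (6 11 10 7 12)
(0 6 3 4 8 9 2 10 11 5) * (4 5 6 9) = (0 9 2 10 11 6 3 5)(4 8) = [9, 1, 10, 5, 8, 0, 3, 7, 4, 2, 11, 6]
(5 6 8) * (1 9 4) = (1 9 4)(5 6 8) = [0, 9, 2, 3, 1, 6, 8, 7, 5, 4]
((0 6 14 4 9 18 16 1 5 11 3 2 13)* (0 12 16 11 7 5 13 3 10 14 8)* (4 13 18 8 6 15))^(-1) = (0 8 9 4 15)(1 16 12 13 14 10 11 18)(2 3)(5 7)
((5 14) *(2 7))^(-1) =((2 7)(5 14))^(-1) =(2 7)(5 14)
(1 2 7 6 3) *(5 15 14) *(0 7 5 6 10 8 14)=[7, 2, 5, 1, 4, 15, 3, 10, 14, 9, 8, 11, 12, 13, 6, 0]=(0 7 10 8 14 6 3 1 2 5 15)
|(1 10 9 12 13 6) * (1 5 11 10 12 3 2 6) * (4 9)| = 24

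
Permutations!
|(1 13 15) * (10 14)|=6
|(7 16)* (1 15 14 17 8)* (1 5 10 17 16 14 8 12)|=21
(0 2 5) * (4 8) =(0 2 5)(4 8) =[2, 1, 5, 3, 8, 0, 6, 7, 4]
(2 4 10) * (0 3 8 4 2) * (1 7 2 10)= (0 3 8 4 1 7 2 10)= [3, 7, 10, 8, 1, 5, 6, 2, 4, 9, 0]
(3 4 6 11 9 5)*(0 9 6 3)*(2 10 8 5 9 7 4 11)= (0 7 4 3 11 6 2 10 8 5)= [7, 1, 10, 11, 3, 0, 2, 4, 5, 9, 8, 6]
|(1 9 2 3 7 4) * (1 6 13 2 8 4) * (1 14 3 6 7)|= 21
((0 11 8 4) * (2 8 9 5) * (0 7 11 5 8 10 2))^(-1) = ((0 5)(2 10)(4 7 11 9 8))^(-1) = (0 5)(2 10)(4 8 9 11 7)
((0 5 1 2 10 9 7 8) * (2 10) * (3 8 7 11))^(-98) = (0 3 9 1)(5 8 11 10)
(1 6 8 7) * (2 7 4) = (1 6 8 4 2 7) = [0, 6, 7, 3, 2, 5, 8, 1, 4]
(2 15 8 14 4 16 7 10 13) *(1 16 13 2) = (1 16 7 10 2 15 8 14 4 13) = [0, 16, 15, 3, 13, 5, 6, 10, 14, 9, 2, 11, 12, 1, 4, 8, 7]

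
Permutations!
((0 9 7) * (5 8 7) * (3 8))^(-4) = ((0 9 5 3 8 7))^(-4) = (0 5 8)(3 7 9)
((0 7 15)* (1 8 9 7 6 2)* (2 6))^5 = (0 7 8 2 15 9 1)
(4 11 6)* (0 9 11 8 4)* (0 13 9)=[0, 1, 2, 3, 8, 5, 13, 7, 4, 11, 10, 6, 12, 9]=(4 8)(6 13 9 11)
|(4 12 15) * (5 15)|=|(4 12 5 15)|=4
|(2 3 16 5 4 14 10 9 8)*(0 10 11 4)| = 24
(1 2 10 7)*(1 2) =(2 10 7) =[0, 1, 10, 3, 4, 5, 6, 2, 8, 9, 7]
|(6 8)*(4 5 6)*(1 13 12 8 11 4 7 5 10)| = 10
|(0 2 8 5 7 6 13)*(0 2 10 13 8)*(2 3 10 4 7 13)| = |(0 4 7 6 8 5 13 3 10 2)| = 10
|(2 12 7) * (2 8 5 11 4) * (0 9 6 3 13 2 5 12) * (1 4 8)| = |(0 9 6 3 13 2)(1 4 5 11 8 12 7)| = 42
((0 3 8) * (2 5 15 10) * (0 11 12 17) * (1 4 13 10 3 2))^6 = (0 11 15)(1 13)(2 12 3)(4 10)(5 17 8)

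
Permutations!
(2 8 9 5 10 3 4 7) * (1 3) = [0, 3, 8, 4, 7, 10, 6, 2, 9, 5, 1] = (1 3 4 7 2 8 9 5 10)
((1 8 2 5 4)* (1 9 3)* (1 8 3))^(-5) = (1 8 5 9 3 2 4)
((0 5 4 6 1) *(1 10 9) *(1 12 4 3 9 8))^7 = (0 10 12 5 8 4 3 1 6 9) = ((0 5 3 9 12 4 6 10 8 1))^7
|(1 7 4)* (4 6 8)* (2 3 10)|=15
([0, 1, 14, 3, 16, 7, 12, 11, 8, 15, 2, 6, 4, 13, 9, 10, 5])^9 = (2 10 15 9 14)(4 5 11 12 16 7 6)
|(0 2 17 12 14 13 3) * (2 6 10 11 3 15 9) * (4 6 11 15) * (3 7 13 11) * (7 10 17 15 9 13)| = 22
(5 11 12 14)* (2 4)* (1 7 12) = [0, 7, 4, 3, 2, 11, 6, 12, 8, 9, 10, 1, 14, 13, 5] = (1 7 12 14 5 11)(2 4)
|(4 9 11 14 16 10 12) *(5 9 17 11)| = |(4 17 11 14 16 10 12)(5 9)| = 14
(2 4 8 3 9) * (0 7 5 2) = (0 7 5 2 4 8 3 9) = [7, 1, 4, 9, 8, 2, 6, 5, 3, 0]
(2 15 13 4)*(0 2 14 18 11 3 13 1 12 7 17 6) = (0 2 15 1 12 7 17 6)(3 13 4 14 18 11) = [2, 12, 15, 13, 14, 5, 0, 17, 8, 9, 10, 3, 7, 4, 18, 1, 16, 6, 11]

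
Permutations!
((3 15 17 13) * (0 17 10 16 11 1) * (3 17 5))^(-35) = (0 16 3 1 10 5 11 15)(13 17)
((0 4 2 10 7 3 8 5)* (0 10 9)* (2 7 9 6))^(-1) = (0 9 10 5 8 3 7 4)(2 6)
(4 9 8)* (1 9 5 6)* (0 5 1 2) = (0 5 6 2)(1 9 8 4) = [5, 9, 0, 3, 1, 6, 2, 7, 4, 8]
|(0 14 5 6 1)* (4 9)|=|(0 14 5 6 1)(4 9)|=10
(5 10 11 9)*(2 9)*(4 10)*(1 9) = (1 9 5 4 10 11 2) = [0, 9, 1, 3, 10, 4, 6, 7, 8, 5, 11, 2]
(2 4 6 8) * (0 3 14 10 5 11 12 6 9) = (0 3 14 10 5 11 12 6 8 2 4 9) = [3, 1, 4, 14, 9, 11, 8, 7, 2, 0, 5, 12, 6, 13, 10]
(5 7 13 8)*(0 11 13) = (0 11 13 8 5 7) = [11, 1, 2, 3, 4, 7, 6, 0, 5, 9, 10, 13, 12, 8]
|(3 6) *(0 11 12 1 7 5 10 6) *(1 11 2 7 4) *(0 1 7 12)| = 28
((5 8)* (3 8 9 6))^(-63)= (3 5 6 8 9)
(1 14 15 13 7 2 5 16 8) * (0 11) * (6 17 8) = (0 11)(1 14 15 13 7 2 5 16 6 17 8) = [11, 14, 5, 3, 4, 16, 17, 2, 1, 9, 10, 0, 12, 7, 15, 13, 6, 8]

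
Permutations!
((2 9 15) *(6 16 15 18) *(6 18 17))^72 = (18)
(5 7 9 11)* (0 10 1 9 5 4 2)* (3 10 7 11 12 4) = (0 7 5 11 3 10 1 9 12 4 2) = [7, 9, 0, 10, 2, 11, 6, 5, 8, 12, 1, 3, 4]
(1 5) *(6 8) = (1 5)(6 8) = [0, 5, 2, 3, 4, 1, 8, 7, 6]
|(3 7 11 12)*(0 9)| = 4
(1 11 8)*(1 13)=(1 11 8 13)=[0, 11, 2, 3, 4, 5, 6, 7, 13, 9, 10, 8, 12, 1]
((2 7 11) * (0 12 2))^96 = ((0 12 2 7 11))^96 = (0 12 2 7 11)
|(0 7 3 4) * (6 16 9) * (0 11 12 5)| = |(0 7 3 4 11 12 5)(6 16 9)| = 21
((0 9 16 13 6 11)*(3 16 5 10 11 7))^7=((0 9 5 10 11)(3 16 13 6 7))^7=(0 5 11 9 10)(3 13 7 16 6)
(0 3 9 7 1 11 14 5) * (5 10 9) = (0 3 5)(1 11 14 10 9 7) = [3, 11, 2, 5, 4, 0, 6, 1, 8, 7, 9, 14, 12, 13, 10]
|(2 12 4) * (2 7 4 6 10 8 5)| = |(2 12 6 10 8 5)(4 7)| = 6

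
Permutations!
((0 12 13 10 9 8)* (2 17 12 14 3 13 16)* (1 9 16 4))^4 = (0 10 12 8 13 17 9 3 2 1 14 16 4)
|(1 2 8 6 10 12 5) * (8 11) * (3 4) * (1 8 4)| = 5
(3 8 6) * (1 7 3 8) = (1 7 3)(6 8) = [0, 7, 2, 1, 4, 5, 8, 3, 6]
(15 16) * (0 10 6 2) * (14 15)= (0 10 6 2)(14 15 16)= [10, 1, 0, 3, 4, 5, 2, 7, 8, 9, 6, 11, 12, 13, 15, 16, 14]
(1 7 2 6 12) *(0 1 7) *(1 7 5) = (0 7 2 6 12 5 1) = [7, 0, 6, 3, 4, 1, 12, 2, 8, 9, 10, 11, 5]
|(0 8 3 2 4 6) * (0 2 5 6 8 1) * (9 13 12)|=|(0 1)(2 4 8 3 5 6)(9 13 12)|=6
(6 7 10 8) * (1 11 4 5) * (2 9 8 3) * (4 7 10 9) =(1 11 7 9 8 6 10 3 2 4 5) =[0, 11, 4, 2, 5, 1, 10, 9, 6, 8, 3, 7]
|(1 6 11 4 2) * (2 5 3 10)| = |(1 6 11 4 5 3 10 2)| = 8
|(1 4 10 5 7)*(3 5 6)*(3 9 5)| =7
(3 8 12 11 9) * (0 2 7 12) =(0 2 7 12 11 9 3 8) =[2, 1, 7, 8, 4, 5, 6, 12, 0, 3, 10, 9, 11]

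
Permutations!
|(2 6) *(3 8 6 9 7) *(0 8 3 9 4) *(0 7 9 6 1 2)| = 7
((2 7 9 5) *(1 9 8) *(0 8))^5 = (0 2 9 8 7 5 1)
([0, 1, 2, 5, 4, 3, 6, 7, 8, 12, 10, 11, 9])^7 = [0, 1, 2, 5, 4, 3, 6, 7, 8, 12, 10, 11, 9]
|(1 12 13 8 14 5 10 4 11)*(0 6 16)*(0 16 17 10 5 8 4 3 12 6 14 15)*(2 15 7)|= |(0 14 8 7 2 15)(1 6 17 10 3 12 13 4 11)|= 18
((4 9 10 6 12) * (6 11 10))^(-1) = (4 12 6 9)(10 11)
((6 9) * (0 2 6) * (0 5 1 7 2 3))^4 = (1 9 2)(5 6 7)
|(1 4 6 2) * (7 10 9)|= |(1 4 6 2)(7 10 9)|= 12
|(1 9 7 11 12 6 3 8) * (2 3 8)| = |(1 9 7 11 12 6 8)(2 3)| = 14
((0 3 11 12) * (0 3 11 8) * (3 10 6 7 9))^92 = (0 12 6 9 8 11 10 7 3)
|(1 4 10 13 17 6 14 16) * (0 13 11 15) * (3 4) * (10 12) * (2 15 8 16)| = |(0 13 17 6 14 2 15)(1 3 4 12 10 11 8 16)| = 56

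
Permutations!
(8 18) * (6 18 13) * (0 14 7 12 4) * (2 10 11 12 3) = (0 14 7 3 2 10 11 12 4)(6 18 8 13) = [14, 1, 10, 2, 0, 5, 18, 3, 13, 9, 11, 12, 4, 6, 7, 15, 16, 17, 8]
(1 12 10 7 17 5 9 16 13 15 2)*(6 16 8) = [0, 12, 1, 3, 4, 9, 16, 17, 6, 8, 7, 11, 10, 15, 14, 2, 13, 5] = (1 12 10 7 17 5 9 8 6 16 13 15 2)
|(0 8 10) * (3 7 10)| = |(0 8 3 7 10)| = 5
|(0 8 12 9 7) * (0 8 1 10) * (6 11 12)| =6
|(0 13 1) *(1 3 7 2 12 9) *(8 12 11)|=10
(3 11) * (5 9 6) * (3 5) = (3 11 5 9 6) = [0, 1, 2, 11, 4, 9, 3, 7, 8, 6, 10, 5]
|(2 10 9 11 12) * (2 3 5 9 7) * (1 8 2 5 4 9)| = 30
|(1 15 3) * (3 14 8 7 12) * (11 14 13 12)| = |(1 15 13 12 3)(7 11 14 8)| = 20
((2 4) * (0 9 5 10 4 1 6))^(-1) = (0 6 1 2 4 10 5 9)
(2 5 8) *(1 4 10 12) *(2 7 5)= (1 4 10 12)(5 8 7)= [0, 4, 2, 3, 10, 8, 6, 5, 7, 9, 12, 11, 1]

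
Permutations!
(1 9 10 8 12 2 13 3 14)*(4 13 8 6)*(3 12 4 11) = [0, 9, 8, 14, 13, 5, 11, 7, 4, 10, 6, 3, 2, 12, 1] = (1 9 10 6 11 3 14)(2 8 4 13 12)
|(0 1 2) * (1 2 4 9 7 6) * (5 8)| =|(0 2)(1 4 9 7 6)(5 8)| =10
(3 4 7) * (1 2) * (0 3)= (0 3 4 7)(1 2)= [3, 2, 1, 4, 7, 5, 6, 0]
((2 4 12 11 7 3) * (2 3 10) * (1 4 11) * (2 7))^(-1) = (1 12 4)(2 11)(7 10)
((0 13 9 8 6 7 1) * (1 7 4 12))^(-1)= (0 1 12 4 6 8 9 13)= ((0 13 9 8 6 4 12 1))^(-1)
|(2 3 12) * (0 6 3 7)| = |(0 6 3 12 2 7)| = 6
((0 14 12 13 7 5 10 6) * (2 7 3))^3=((0 14 12 13 3 2 7 5 10 6))^3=(0 13 7 6 12 2 10 14 3 5)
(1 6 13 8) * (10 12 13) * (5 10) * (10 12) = [0, 6, 2, 3, 4, 12, 5, 7, 1, 9, 10, 11, 13, 8] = (1 6 5 12 13 8)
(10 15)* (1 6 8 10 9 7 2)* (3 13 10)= (1 6 8 3 13 10 15 9 7 2)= [0, 6, 1, 13, 4, 5, 8, 2, 3, 7, 15, 11, 12, 10, 14, 9]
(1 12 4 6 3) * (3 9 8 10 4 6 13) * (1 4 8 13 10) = [0, 12, 2, 4, 10, 5, 9, 7, 1, 13, 8, 11, 6, 3] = (1 12 6 9 13 3 4 10 8)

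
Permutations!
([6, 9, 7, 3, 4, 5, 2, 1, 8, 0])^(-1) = (0 9 1 7 2 6)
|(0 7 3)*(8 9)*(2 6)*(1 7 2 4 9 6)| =|(0 2 1 7 3)(4 9 8 6)| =20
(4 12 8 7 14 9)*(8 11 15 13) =[0, 1, 2, 3, 12, 5, 6, 14, 7, 4, 10, 15, 11, 8, 9, 13] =(4 12 11 15 13 8 7 14 9)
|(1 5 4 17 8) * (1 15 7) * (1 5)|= |(4 17 8 15 7 5)|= 6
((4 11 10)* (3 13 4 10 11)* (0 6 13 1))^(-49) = (0 1 3 4 13 6) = ((0 6 13 4 3 1))^(-49)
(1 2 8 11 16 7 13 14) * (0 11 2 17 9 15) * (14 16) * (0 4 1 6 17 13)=[11, 13, 8, 3, 1, 5, 17, 0, 2, 15, 10, 14, 12, 16, 6, 4, 7, 9]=(0 11 14 6 17 9 15 4 1 13 16 7)(2 8)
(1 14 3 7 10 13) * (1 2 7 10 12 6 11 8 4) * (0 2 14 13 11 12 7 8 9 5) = (0 2 8 4 1 13 14 3 10 11 9 5)(6 12) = [2, 13, 8, 10, 1, 0, 12, 7, 4, 5, 11, 9, 6, 14, 3]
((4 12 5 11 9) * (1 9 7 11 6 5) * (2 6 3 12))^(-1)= ((1 9 4 2 6 5 3 12)(7 11))^(-1)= (1 12 3 5 6 2 4 9)(7 11)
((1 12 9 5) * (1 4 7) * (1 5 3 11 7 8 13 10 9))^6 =(3 13 5)(4 11 10)(7 9 8)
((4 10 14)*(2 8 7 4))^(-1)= (2 14 10 4 7 8)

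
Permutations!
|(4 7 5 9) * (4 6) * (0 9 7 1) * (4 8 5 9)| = 15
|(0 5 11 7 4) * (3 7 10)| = 7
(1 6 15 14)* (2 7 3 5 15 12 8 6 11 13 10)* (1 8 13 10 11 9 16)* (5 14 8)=(1 9 16)(2 7 3 14 5 15 8 6 12 13 11 10)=[0, 9, 7, 14, 4, 15, 12, 3, 6, 16, 2, 10, 13, 11, 5, 8, 1]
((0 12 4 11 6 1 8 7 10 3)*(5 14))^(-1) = ((0 12 4 11 6 1 8 7 10 3)(5 14))^(-1) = (0 3 10 7 8 1 6 11 4 12)(5 14)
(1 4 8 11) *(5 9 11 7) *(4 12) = [0, 12, 2, 3, 8, 9, 6, 5, 7, 11, 10, 1, 4] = (1 12 4 8 7 5 9 11)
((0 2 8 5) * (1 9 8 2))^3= ((0 1 9 8 5))^3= (0 8 1 5 9)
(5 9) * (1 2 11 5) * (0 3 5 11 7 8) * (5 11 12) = [3, 2, 7, 11, 4, 9, 6, 8, 0, 1, 10, 12, 5] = (0 3 11 12 5 9 1 2 7 8)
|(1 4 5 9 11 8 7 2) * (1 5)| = 6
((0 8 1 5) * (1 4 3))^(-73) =(0 5 1 3 4 8)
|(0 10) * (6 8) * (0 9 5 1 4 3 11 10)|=14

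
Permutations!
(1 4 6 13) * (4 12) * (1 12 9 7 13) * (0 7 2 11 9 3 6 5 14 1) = (0 7 13 12 4 5 14 1 3 6)(2 11 9) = [7, 3, 11, 6, 5, 14, 0, 13, 8, 2, 10, 9, 4, 12, 1]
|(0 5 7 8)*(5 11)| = 5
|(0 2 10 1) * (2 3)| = 5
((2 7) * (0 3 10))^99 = (10)(2 7)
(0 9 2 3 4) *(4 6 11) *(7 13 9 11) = [11, 1, 3, 6, 0, 5, 7, 13, 8, 2, 10, 4, 12, 9] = (0 11 4)(2 3 6 7 13 9)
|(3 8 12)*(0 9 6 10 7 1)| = 6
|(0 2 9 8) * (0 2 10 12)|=3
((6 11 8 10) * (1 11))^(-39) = ((1 11 8 10 6))^(-39) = (1 11 8 10 6)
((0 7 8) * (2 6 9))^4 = (0 7 8)(2 6 9)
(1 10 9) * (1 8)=(1 10 9 8)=[0, 10, 2, 3, 4, 5, 6, 7, 1, 8, 9]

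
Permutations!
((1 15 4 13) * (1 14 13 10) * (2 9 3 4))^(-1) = (1 10 4 3 9 2 15)(13 14)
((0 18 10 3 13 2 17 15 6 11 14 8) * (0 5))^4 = ((0 18 10 3 13 2 17 15 6 11 14 8 5))^4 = (0 13 6 5 3 15 8 10 17 14 18 2 11)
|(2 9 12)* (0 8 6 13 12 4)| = 8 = |(0 8 6 13 12 2 9 4)|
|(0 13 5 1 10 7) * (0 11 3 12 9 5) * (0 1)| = |(0 13 1 10 7 11 3 12 9 5)| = 10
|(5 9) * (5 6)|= 3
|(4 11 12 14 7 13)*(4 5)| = 7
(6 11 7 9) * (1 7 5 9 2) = (1 7 2)(5 9 6 11) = [0, 7, 1, 3, 4, 9, 11, 2, 8, 6, 10, 5]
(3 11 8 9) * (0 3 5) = [3, 1, 2, 11, 4, 0, 6, 7, 9, 5, 10, 8] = (0 3 11 8 9 5)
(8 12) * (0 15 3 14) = (0 15 3 14)(8 12) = [15, 1, 2, 14, 4, 5, 6, 7, 12, 9, 10, 11, 8, 13, 0, 3]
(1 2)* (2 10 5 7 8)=(1 10 5 7 8 2)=[0, 10, 1, 3, 4, 7, 6, 8, 2, 9, 5]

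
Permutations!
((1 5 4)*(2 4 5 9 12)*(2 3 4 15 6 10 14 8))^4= (1 4 3 12 9)(2 14 6)(8 10 15)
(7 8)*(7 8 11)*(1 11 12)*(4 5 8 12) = [0, 11, 2, 3, 5, 8, 6, 4, 12, 9, 10, 7, 1] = (1 11 7 4 5 8 12)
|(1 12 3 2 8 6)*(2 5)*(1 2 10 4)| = 6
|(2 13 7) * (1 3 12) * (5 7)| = 12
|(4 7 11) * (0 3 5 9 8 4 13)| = 9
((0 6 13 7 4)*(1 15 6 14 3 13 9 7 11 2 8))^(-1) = ((0 14 3 13 11 2 8 1 15 6 9 7 4))^(-1) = (0 4 7 9 6 15 1 8 2 11 13 3 14)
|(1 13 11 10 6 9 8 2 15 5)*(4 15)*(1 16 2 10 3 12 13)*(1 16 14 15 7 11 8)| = 39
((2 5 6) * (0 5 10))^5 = (10)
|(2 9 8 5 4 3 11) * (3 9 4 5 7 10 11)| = 7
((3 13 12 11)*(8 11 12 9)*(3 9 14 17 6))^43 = ((3 13 14 17 6)(8 11 9))^43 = (3 17 13 6 14)(8 11 9)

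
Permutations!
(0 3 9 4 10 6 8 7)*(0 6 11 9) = (0 3)(4 10 11 9)(6 8 7) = [3, 1, 2, 0, 10, 5, 8, 6, 7, 4, 11, 9]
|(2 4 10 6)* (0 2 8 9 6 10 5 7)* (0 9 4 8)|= 8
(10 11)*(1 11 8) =(1 11 10 8) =[0, 11, 2, 3, 4, 5, 6, 7, 1, 9, 8, 10]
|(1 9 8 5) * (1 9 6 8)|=5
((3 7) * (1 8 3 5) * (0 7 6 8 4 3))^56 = ((0 7 5 1 4 3 6 8))^56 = (8)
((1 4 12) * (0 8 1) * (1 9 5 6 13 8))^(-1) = (0 12 4 1)(5 9 8 13 6)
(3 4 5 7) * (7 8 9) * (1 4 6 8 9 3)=(1 4 5 9 7)(3 6 8)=[0, 4, 2, 6, 5, 9, 8, 1, 3, 7]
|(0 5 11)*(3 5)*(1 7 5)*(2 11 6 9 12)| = 10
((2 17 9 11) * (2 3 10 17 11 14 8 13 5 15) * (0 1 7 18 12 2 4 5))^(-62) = ((0 1 7 18 12 2 11 3 10 17 9 14 8 13)(4 5 15))^(-62) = (0 10 7 9 12 8 11)(1 17 18 14 2 13 3)(4 5 15)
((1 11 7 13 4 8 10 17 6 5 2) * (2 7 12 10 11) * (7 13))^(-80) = (4 8 11 12 10 17 6 5 13)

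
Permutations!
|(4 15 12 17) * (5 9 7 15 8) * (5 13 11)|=10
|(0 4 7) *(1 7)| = 4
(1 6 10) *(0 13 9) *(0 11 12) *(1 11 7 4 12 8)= [13, 6, 2, 3, 12, 5, 10, 4, 1, 7, 11, 8, 0, 9]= (0 13 9 7 4 12)(1 6 10 11 8)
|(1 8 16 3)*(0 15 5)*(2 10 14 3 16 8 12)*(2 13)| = |(16)(0 15 5)(1 12 13 2 10 14 3)| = 21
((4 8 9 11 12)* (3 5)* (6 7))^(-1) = ((3 5)(4 8 9 11 12)(6 7))^(-1) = (3 5)(4 12 11 9 8)(6 7)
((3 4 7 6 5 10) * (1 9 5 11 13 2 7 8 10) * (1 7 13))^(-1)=((1 9 5 7 6 11)(2 13)(3 4 8 10))^(-1)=(1 11 6 7 5 9)(2 13)(3 10 8 4)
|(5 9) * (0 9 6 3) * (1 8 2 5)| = 8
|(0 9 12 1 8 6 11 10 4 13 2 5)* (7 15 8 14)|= |(0 9 12 1 14 7 15 8 6 11 10 4 13 2 5)|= 15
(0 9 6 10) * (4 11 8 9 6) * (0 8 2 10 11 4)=(0 6 11 2 10 8 9)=[6, 1, 10, 3, 4, 5, 11, 7, 9, 0, 8, 2]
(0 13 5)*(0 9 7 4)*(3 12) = (0 13 5 9 7 4)(3 12) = [13, 1, 2, 12, 0, 9, 6, 4, 8, 7, 10, 11, 3, 5]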